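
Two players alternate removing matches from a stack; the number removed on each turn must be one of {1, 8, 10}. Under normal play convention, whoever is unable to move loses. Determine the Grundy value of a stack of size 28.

1

G(0) = 0
G(1) = mex{0} = 1
G(2) = mex{1} = 0
G(3) = mex{0} = 1
G(4) = mex{1} = 0
G(5) = mex{0} = 1
G(6) = mex{1} = 0
G(7) = mex{0} = 1
G(8) = mex{1,0} = 2
G(9) = mex{2,1} = 0
G(10) = mex{0,0,0} = 1
G(11) = mex{1,1,1} = 0
G(12) = mex{0,0,0} = 1
G(13) = mex{1,1,1} = 0
G(14) = mex{0,0,0} = 1
G(15) = mex{1,1,1} = 0
G(16) = mex{0,2,0} = 1
G(17) = mex{1,0,1} = 2
G(18) = mex{2,1,2} = 0
G(19) = mex{0,0,0} = 1
G(20) = mex{1,1,1} = 0
G(21) = mex{0,0,0} = 1
G(22) = mex{1,1,1} = 0
G(23) = mex{0,0,0} = 1
G(24) = mex{1,1,1} = 0
G(25) = mex{0,2,0} = 1
G(26) = mex{1,0,1} = 2
G(27) = mex{2,1,2} = 0
G(28) = mex{0,0,0} = 1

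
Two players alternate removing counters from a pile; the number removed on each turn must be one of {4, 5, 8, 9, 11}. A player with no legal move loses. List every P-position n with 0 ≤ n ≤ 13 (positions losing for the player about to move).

n :  0  1  2  3  4  5  6  7  8  9 10 11 12 13
G :  0  0  0  0  1  1  1  1  2  2  2  2  3  3
P-positions are exactly the n with G(n) = 0.

0, 1, 2, 3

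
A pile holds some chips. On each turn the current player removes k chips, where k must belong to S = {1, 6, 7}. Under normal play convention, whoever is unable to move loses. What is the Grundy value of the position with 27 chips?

1

n :  0  1  2  3  4  5  6  7  8  9 10 11 12 13 14 15 16 17 18 19 20 21 22 23 24 25 26 27
G :  0  1  0  1  0  1  2  3  2  3  2  3  0  1  0  1  0  1  2  3  2  3  2  3  0  1  0  1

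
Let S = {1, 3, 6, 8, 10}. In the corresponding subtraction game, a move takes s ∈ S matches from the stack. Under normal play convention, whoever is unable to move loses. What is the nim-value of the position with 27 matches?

0

G(0) = 0
G(1) = mex{0} = 1
G(2) = mex{1} = 0
G(3) = mex{0,0} = 1
G(4) = mex{1,1} = 0
G(5) = mex{0,0} = 1
G(6) = mex{1,1,0} = 2
G(7) = mex{2,0,1} = 3
G(8) = mex{3,1,0,0} = 2
G(9) = mex{2,2,1,1} = 0
G(10) = mex{0,3,0,0,0} = 1
G(11) = mex{1,2,1,1,1} = 0
G(12) = mex{0,0,2,0,0} = 1
G(13) = mex{1,1,3,1,1} = 0
G(14) = mex{0,0,2,2,0} = 1
G(15) = mex{1,1,0,3,1} = 2
G(16) = mex{2,0,1,2,2} = 3
G(17) = mex{3,1,0,0,3} = 2
G(18) = mex{2,2,1,1,2} = 0
G(19) = mex{0,3,0,0,0} = 1
G(20) = mex{1,2,1,1,1} = 0
G(21) = mex{0,0,2,0,0} = 1
G(22) = mex{1,1,3,1,1} = 0
G(23) = mex{0,0,2,2,0} = 1
G(24) = mex{1,1,0,3,1} = 2
G(25) = mex{2,0,1,2,2} = 3
G(26) = mex{3,1,0,0,3} = 2
G(27) = mex{2,2,1,1,2} = 0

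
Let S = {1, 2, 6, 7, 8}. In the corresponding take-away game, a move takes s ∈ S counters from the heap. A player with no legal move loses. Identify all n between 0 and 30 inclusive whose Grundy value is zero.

0, 3, 12, 15, 24, 27

n :  0  1  2  3  4  5  6  7  8  9 10 11 12 13 14 15 16 17 18 19 20 21 22 23 24 25 26 27 28 29 30
G :  0  1  2  0  1  2  3  4  5  3  4  5  0  1  2  0  1  2  3  4  5  3  4  5  0  1  2  0  1  2  3
P-positions are exactly the n with G(n) = 0.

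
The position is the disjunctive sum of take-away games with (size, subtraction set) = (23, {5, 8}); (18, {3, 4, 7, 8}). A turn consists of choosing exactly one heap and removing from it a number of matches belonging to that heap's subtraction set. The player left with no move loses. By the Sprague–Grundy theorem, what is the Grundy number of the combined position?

0

Heap A, S = {5, 8}:
n :  0  1  2  3  4  5  6  7  8  9 10 11 12 13 14 15 16 17 18 19 20 21 22 23
G :  0  0  0  0  0  1  1  1  1  1  2  2  2  0  0  0  0  0  1  1  1  1  1  2
G_A(23) = 2.
Heap B, S = {3, 4, 7, 8}:
n :  0  1  2  3  4  5  6  7  8  9 10 11 12 13 14 15 16 17 18
G :  0  0  0  1  1  1  2  2  2  3  3  0  0  0  1  1  1  2  2
G_B(18) = 2.
Combined Grundy value = 2 ⊕ 2 = 0.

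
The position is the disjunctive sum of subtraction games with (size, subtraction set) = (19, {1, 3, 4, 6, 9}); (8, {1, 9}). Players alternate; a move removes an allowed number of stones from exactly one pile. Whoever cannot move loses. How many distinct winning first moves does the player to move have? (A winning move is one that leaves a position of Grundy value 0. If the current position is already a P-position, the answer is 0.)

Pile A, S = {1, 3, 4, 6, 9}:
G(0) = 0
G(1) = mex{0} = 1
G(2) = mex{1} = 0
G(3) = mex{0,0} = 1
G(4) = mex{1,1,0} = 2
G(5) = mex{2,0,1} = 3
G(6) = mex{3,1,0,0} = 2
G(7) = mex{2,2,1,1} = 0
G(8) = mex{0,3,2,0} = 1
G(9) = mex{1,2,3,1,0} = 4
G(10) = mex{4,0,2,2,1} = 3
G(11) = mex{3,1,0,3,0} = 2
G(12) = mex{2,4,1,2,1} = 0
G(13) = mex{0,3,4,0,2} = 1
G(14) = mex{1,2,3,1,3} = 0
G(15) = mex{0,0,2,4,2} = 1
G(16) = mex{1,1,0,3,0} = 2
G(17) = mex{2,0,1,2,1} = 3
G(18) = mex{3,1,0,0,4} = 2
G(19) = mex{2,2,1,1,3} = 0
G_A(19) = 0.
Pile B, S = {1, 9}:
G(0) = 0
G(1) = mex{0} = 1
G(2) = mex{1} = 0
G(3) = mex{0} = 1
G(4) = mex{1} = 0
G(5) = mex{0} = 1
G(6) = mex{1} = 0
G(7) = mex{0} = 1
G(8) = mex{1} = 0
G_B(8) = 0.
Combined Grundy value = 0 ⊕ 0 = 0.
A winning move leaves total XOR = 0, i.e. changes one component's Grundy value g to g ⊕ X where X is the current total.
Pile A: target g' = 0⊕0 = 0, but every legal move changes the Grundy value (mex property), so 0 moves.
Pile B: target g' = 0⊕0 = 0, but every legal move changes the Grundy value (mex property), so 0 moves.

0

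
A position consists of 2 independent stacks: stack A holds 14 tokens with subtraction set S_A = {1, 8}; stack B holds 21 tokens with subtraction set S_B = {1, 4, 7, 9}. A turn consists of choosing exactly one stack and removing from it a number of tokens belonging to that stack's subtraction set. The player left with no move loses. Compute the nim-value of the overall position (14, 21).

Stack A, S = {1, 8}:
n :  0  1  2  3  4  5  6  7  8  9 10 11 12 13 14
G :  0  1  0  1  0  1  0  1  2  0  1  0  1  0  1
G_A(14) = 1.
Stack B, S = {1, 4, 7, 9}:
n :  0  1  2  3  4  5  6  7  8  9 10 11 12 13 14 15 16 17 18 19 20 21
G :  0  1  0  1  2  0  1  2  0  1  0  1  2  0  1  2  0  1  0  1  2  0
G_B(21) = 0.
Combined Grundy value = 1 ⊕ 0 = 1.

1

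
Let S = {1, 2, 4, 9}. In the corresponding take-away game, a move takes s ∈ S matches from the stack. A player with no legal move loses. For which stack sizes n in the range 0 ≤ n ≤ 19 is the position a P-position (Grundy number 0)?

n :  0  1  2  3  4  5  6  7  8  9 10 11 12 13 14 15 16 17 18 19
G :  0  1  2  0  1  2  0  1  2  3  4  0  1  2  0  1  2  0  1  2
P-positions are exactly the n with G(n) = 0.

0, 3, 6, 11, 14, 17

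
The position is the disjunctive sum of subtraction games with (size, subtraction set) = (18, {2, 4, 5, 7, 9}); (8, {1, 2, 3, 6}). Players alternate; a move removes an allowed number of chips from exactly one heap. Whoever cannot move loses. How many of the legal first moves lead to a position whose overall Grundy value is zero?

2

Heap A, S = {2, 4, 5, 7, 9}:
n :  0  1  2  3  4  5  6  7  8  9 10 11 12 13 14 15 16 17 18
G :  0  0  1  1  2  2  3  3  4  4  5  0  0  1  1  2  2  3  3
G_A(18) = 3.
Heap B, S = {1, 2, 3, 6}:
G(0) = 0
G(1) = mex{0} = 1
G(2) = mex{1,0} = 2
G(3) = mex{2,1,0} = 3
G(4) = mex{3,2,1} = 0
G(5) = mex{0,3,2} = 1
G(6) = mex{1,0,3,0} = 2
G(7) = mex{2,1,0,1} = 3
G(8) = mex{3,2,1,2} = 0
G_B(8) = 0.
Combined Grundy value = 3 ⊕ 0 = 3.
A winning move leaves total XOR = 0, i.e. changes one component's Grundy value g to g ⊕ X where X is the current total.
Heap A: need g' = 3⊕3 = 0. Options: 18−2→G=2, 18−4→G=1, 18−5→G=1, 18−7→G=0, 18−9→G=4. Hits: 1.
Heap B: need g' = 0⊕3 = 3. Options: 8−1→G=3, 8−2→G=2, 8−3→G=1, 8−6→G=2. Hits: 1.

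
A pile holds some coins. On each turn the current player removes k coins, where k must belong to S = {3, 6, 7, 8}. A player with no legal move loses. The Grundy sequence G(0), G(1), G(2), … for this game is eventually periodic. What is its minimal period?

G(0) = 0
G(1) = mex{} = 0
G(2) = mex{} = 0
G(3) = mex{0} = 1
G(4) = mex{0} = 1
G(5) = mex{0} = 1
G(6) = mex{1,0} = 2
G(7) = mex{1,0,0} = 2
G(8) = mex{1,0,0,0} = 2
G(9) = mex{2,1,0,0} = 3
G(10) = mex{2,1,1,0} = 3
G(11) = mex{2,1,1,1} = 0
G(12) = mex{3,2,1,1} = 0
G(13) = mex{3,2,2,1} = 0
G(14) = mex{0,2,2,2} = 1
G(15) = mex{0,3,2,2} = 1
G(16) = mex{0,3,3,2} = 1
G(17) = mex{1,0,3,3} = 2
G(18) = mex{1,0,0,3} = 2
G(19) = mex{1,0,0,0} = 2
G(20) = mex{2,1,0,0} = 3
G(21) = mex{2,1,1,0} = 3
G(22) = mex{2,1,1,1} = 0
G(23) = mex{3,2,1,1} = 0
G(n+11) = G(n) holds for n = 0,…,7 (a full window of length max(S) = 8), so the sequence is purely periodic with period 11.

11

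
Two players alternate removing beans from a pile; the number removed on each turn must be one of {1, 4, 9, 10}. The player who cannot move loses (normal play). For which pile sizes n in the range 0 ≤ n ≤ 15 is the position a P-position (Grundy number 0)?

0, 2, 5, 7, 13

n :  0  1  2  3  4  5  6  7  8  9 10 11 12 13 14 15
G :  0  1  0  1  2  0  1  0  1  2  3  2  3  0  1  3
P-positions are exactly the n with G(n) = 0.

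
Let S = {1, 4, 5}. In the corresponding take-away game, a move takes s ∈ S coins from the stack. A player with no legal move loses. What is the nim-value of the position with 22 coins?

n :  0  1  2  3  4  5  6  7  8  9 10 11 12 13 14 15 16 17 18 19 20 21 22
G :  0  1  0  1  2  3  2  3  0  1  0  1  2  3  2  3  0  1  0  1  2  3  2

2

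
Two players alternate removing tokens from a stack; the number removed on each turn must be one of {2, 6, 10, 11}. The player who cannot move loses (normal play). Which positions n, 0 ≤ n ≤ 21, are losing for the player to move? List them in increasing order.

n :  0  1  2  3  4  5  6  7  8  9 10 11 12 13 14 15 16 17 18 19 20 21
G :  0  0  1  1  0  0  1  1  0  0  1  1  2  0  3  1  2  0  3  1  2  0
P-positions are exactly the n with G(n) = 0.

0, 1, 4, 5, 8, 9, 13, 17, 21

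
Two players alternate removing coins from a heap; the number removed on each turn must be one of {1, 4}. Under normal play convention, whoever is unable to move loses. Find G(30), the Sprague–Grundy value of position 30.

0

n :  0  1  2  3  4  5  6  7  8  9 10 11 12 13 14 15 16 17 18 19 20 21 22 23 24 25 26 27 28 29 30
G :  0  1  0  1  2  0  1  0  1  2  0  1  0  1  2  0  1  0  1  2  0  1  0  1  2  0  1  0  1  2  0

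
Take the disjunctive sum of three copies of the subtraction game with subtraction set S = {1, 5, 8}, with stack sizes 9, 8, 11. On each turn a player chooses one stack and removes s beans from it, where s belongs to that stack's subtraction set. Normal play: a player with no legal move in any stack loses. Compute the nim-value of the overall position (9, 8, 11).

2

All stacks use S = {1, 5, 8}:
G(0) = 0
G(1) = mex{0} = 1
G(2) = mex{1} = 0
G(3) = mex{0} = 1
G(4) = mex{1} = 0
G(5) = mex{0,0} = 1
G(6) = mex{1,1} = 0
G(7) = mex{0,0} = 1
G(8) = mex{1,1,0} = 2
G(9) = mex{2,0,1} = 3
G(10) = mex{3,1,0} = 2
G(11) = mex{2,0,1} = 3
Stack A: G(9) = 3.
Stack B: G(8) = 2.
Stack C: G(11) = 3.
Combined Grundy value = 3 ⊕ 2 ⊕ 3 = 2.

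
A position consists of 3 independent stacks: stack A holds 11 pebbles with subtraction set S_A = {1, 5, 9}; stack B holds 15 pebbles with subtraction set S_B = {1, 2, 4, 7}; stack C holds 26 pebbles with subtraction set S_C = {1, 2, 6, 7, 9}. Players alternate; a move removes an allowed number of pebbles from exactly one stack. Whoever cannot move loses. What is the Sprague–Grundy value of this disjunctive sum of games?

3

Stack A, S = {1, 5, 9}:
G(0) = 0
G(1) = mex{0} = 1
G(2) = mex{1} = 0
G(3) = mex{0} = 1
G(4) = mex{1} = 0
G(5) = mex{0,0} = 1
G(6) = mex{1,1} = 0
G(7) = mex{0,0} = 1
G(8) = mex{1,1} = 0
G(9) = mex{0,0,0} = 1
G(10) = mex{1,1,1} = 0
G(11) = mex{0,0,0} = 1
G_A(11) = 1.
Stack B, S = {1, 2, 4, 7}:
n :  0  1  2  3  4  5  6  7  8  9 10 11 12 13 14 15
G :  0  1  2  0  1  2  0  1  2  0  1  2  0  1  2  0
G_B(15) = 0.
Stack C, S = {1, 2, 6, 7, 9}:
G(0) = 0
G(1) = mex{0} = 1
G(2) = mex{1,0} = 2
G(3) = mex{2,1} = 0
G(4) = mex{0,2} = 1
G(5) = mex{1,0} = 2
G(6) = mex{2,1,0} = 3
G(7) = mex{3,2,1,0} = 4
G(8) = mex{4,3,2,1} = 0
G(9) = mex{0,4,0,2,0} = 1
G(10) = mex{1,0,1,0,1} = 2
G(11) = mex{2,1,2,1,2} = 0
G(12) = mex{0,2,3,2,0} = 1
G(13) = mex{1,0,4,3,1} = 2
G(14) = mex{2,1,0,4,2} = 3
G(15) = mex{3,2,1,0,3} = 4
G(16) = mex{4,3,2,1,4} = 0
G(17) = mex{0,4,0,2,0} = 1
G(18) = mex{1,0,1,0,1} = 2
G(19) = mex{2,1,2,1,2} = 0
G(20) = mex{0,2,3,2,0} = 1
G(21) = mex{1,0,4,3,1} = 2
G(22) = mex{2,1,0,4,2} = 3
G(23) = mex{3,2,1,0,3} = 4
G(24) = mex{4,3,2,1,4} = 0
G(25) = mex{0,4,0,2,0} = 1
G(26) = mex{1,0,1,0,1} = 2
G_C(26) = 2.
Combined Grundy value = 1 ⊕ 0 ⊕ 2 = 3.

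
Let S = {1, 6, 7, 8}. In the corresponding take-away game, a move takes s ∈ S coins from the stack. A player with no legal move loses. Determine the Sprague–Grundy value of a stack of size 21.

2

G(0) = 0
G(1) = mex{0} = 1
G(2) = mex{1} = 0
G(3) = mex{0} = 1
G(4) = mex{1} = 0
G(5) = mex{0} = 1
G(6) = mex{1,0} = 2
G(7) = mex{2,1,0} = 3
G(8) = mex{3,0,1,0} = 2
G(9) = mex{2,1,0,1} = 3
G(10) = mex{3,0,1,0} = 2
G(11) = mex{2,1,0,1} = 3
G(12) = mex{3,2,1,0} = 4
G(13) = mex{4,3,2,1} = 0
G(14) = mex{0,2,3,2} = 1
G(15) = mex{1,3,2,3} = 0
G(16) = mex{0,2,3,2} = 1
G(17) = mex{1,3,2,3} = 0
G(18) = mex{0,4,3,2} = 1
G(19) = mex{1,0,4,3} = 2
G(20) = mex{2,1,0,4} = 3
G(21) = mex{3,0,1,0} = 2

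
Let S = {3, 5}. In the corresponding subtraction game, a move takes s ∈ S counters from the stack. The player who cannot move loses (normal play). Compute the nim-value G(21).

G(0) = 0
G(1) = mex{} = 0
G(2) = mex{} = 0
G(3) = mex{0} = 1
G(4) = mex{0} = 1
G(5) = mex{0,0} = 1
G(6) = mex{1,0} = 2
G(7) = mex{1,0} = 2
G(8) = mex{1,1} = 0
G(9) = mex{2,1} = 0
G(10) = mex{2,1} = 0
G(11) = mex{0,2} = 1
G(12) = mex{0,2} = 1
G(13) = mex{0,0} = 1
G(14) = mex{1,0} = 2
G(15) = mex{1,0} = 2
G(16) = mex{1,1} = 0
G(17) = mex{2,1} = 0
G(18) = mex{2,1} = 0
G(19) = mex{0,2} = 1
G(20) = mex{0,2} = 1
G(21) = mex{0,0} = 1

1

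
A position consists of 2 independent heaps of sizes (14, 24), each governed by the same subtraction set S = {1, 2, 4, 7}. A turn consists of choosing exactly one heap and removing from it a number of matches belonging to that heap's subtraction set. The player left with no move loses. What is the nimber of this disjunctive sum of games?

2

All heaps use S = {1, 2, 4, 7}:
G(0) = 0
G(1) = mex{0} = 1
G(2) = mex{1,0} = 2
G(3) = mex{2,1} = 0
G(4) = mex{0,2,0} = 1
G(5) = mex{1,0,1} = 2
G(6) = mex{2,1,2} = 0
G(7) = mex{0,2,0,0} = 1
G(8) = mex{1,0,1,1} = 2
G(9) = mex{2,1,2,2} = 0
G(10) = mex{0,2,0,0} = 1
G(11) = mex{1,0,1,1} = 2
G(12) = mex{2,1,2,2} = 0
G(13) = mex{0,2,0,0} = 1
G(14) = mex{1,0,1,1} = 2
G(15) = mex{2,1,2,2} = 0
G(16) = mex{0,2,0,0} = 1
G(17) = mex{1,0,1,1} = 2
G(18) = mex{2,1,2,2} = 0
G(19) = mex{0,2,0,0} = 1
G(20) = mex{1,0,1,1} = 2
G(21) = mex{2,1,2,2} = 0
G(22) = mex{0,2,0,0} = 1
G(23) = mex{1,0,1,1} = 2
G(24) = mex{2,1,2,2} = 0
Heap A: G(14) = 2.
Heap B: G(24) = 0.
Combined Grundy value = 2 ⊕ 0 = 2.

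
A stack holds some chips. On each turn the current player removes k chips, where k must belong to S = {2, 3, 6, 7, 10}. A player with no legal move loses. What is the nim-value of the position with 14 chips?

n :  0  1  2  3  4  5  6  7  8  9 10 11 12 13 14
G :  0  0  1  1  2  0  3  1  2  0  3  1  2  0  0

0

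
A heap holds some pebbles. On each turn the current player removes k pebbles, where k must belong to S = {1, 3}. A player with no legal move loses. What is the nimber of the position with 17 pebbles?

n :  0  1  2  3  4  5  6  7  8  9 10 11 12 13 14 15 16 17
G :  0  1  0  1  0  1  0  1  0  1  0  1  0  1  0  1  0  1

1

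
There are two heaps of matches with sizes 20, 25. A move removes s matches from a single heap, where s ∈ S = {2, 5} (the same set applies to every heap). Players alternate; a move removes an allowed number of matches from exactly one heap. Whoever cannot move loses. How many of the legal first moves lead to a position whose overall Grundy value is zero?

All heaps use S = {2, 5}:
G(0) = 0
G(1) = mex{} = 0
G(2) = mex{0} = 1
G(3) = mex{0} = 1
G(4) = mex{1} = 0
G(5) = mex{1,0} = 2
G(6) = mex{0,0} = 1
G(7) = mex{2,1} = 0
G(8) = mex{1,1} = 0
G(9) = mex{0,0} = 1
G(10) = mex{0,2} = 1
G(11) = mex{1,1} = 0
G(12) = mex{1,0} = 2
G(13) = mex{0,0} = 1
G(14) = mex{2,1} = 0
G(15) = mex{1,1} = 0
G(16) = mex{0,0} = 1
G(17) = mex{0,2} = 1
G(18) = mex{1,1} = 0
G(19) = mex{1,0} = 2
G(20) = mex{0,0} = 1
G(21) = mex{2,1} = 0
G(22) = mex{1,1} = 0
G(23) = mex{0,0} = 1
G(24) = mex{0,2} = 1
G(25) = mex{1,1} = 0
Heap A: G(20) = 1.
Heap B: G(25) = 0.
Combined Grundy value = 1 ⊕ 0 = 1.
A winning move leaves total XOR = 0, i.e. changes one component's Grundy value g to g ⊕ X where X is the current total.
Heap A: need g' = 1⊕1 = 0. Options: 20−2→G=0, 20−5→G=0. Hits: 2.
Heap B: need g' = 0⊕1 = 1. Options: 25−2→G=1, 25−5→G=1. Hits: 2.

4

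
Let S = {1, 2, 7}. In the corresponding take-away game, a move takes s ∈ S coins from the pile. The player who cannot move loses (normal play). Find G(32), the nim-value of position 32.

2

G(0) = 0
G(1) = mex{0} = 1
G(2) = mex{1,0} = 2
G(3) = mex{2,1} = 0
G(4) = mex{0,2} = 1
G(5) = mex{1,0} = 2
G(6) = mex{2,1} = 0
G(7) = mex{0,2,0} = 1
G(8) = mex{1,0,1} = 2
G(9) = mex{2,1,2} = 0
G(10) = mex{0,2,0} = 1
G(11) = mex{1,0,1} = 2
G(12) = mex{2,1,2} = 0
G(13) = mex{0,2,0} = 1
G(14) = mex{1,0,1} = 2
G(15) = mex{2,1,2} = 0
G(16) = mex{0,2,0} = 1
G(17) = mex{1,0,1} = 2
G(18) = mex{2,1,2} = 0
G(19) = mex{0,2,0} = 1
G(20) = mex{1,0,1} = 2
G(21) = mex{2,1,2} = 0
G(22) = mex{0,2,0} = 1
G(23) = mex{1,0,1} = 2
G(24) = mex{2,1,2} = 0
G(25) = mex{0,2,0} = 1
G(26) = mex{1,0,1} = 2
G(27) = mex{2,1,2} = 0
G(28) = mex{0,2,0} = 1
G(29) = mex{1,0,1} = 2
G(30) = mex{2,1,2} = 0
G(31) = mex{0,2,0} = 1
G(32) = mex{1,0,1} = 2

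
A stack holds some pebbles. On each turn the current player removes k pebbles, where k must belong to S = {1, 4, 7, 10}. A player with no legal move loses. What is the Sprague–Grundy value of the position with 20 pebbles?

1

G(0) = 0
G(1) = mex{0} = 1
G(2) = mex{1} = 0
G(3) = mex{0} = 1
G(4) = mex{1,0} = 2
G(5) = mex{2,1} = 0
G(6) = mex{0,0} = 1
G(7) = mex{1,1,0} = 2
G(8) = mex{2,2,1} = 0
G(9) = mex{0,0,0} = 1
G(10) = mex{1,1,1,0} = 2
G(11) = mex{2,2,2,1} = 0
G(12) = mex{0,0,0,0} = 1
G(13) = mex{1,1,1,1} = 0
G(14) = mex{0,2,2,2} = 1
G(15) = mex{1,0,0,0} = 2
G(16) = mex{2,1,1,1} = 0
G(17) = mex{0,0,2,2} = 1
G(18) = mex{1,1,0,0} = 2
G(19) = mex{2,2,1,1} = 0
G(20) = mex{0,0,0,2} = 1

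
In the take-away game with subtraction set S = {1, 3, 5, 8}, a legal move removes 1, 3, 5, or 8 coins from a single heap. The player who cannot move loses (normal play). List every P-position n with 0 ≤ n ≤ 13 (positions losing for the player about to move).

0, 2, 4, 6, 13

G(0) = 0
G(1) = mex{0} = 1
G(2) = mex{1} = 0
G(3) = mex{0,0} = 1
G(4) = mex{1,1} = 0
G(5) = mex{0,0,0} = 1
G(6) = mex{1,1,1} = 0
G(7) = mex{0,0,0} = 1
G(8) = mex{1,1,1,0} = 2
G(9) = mex{2,0,0,1} = 3
G(10) = mex{3,1,1,0} = 2
G(11) = mex{2,2,0,1} = 3
G(12) = mex{3,3,1,0} = 2
G(13) = mex{2,2,2,1} = 0
P-positions are exactly the n with G(n) = 0.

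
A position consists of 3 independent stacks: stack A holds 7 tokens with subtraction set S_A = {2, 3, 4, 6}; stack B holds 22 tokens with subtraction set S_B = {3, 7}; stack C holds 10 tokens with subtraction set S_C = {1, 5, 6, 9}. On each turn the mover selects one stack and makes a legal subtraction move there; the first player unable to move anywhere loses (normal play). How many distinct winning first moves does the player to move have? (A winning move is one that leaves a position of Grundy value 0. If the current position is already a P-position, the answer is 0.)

5

Stack A, S = {2, 3, 4, 6}:
G(0) = 0
G(1) = mex{} = 0
G(2) = mex{0} = 1
G(3) = mex{0,0} = 1
G(4) = mex{1,0,0} = 2
G(5) = mex{1,1,0} = 2
G(6) = mex{2,1,1,0} = 3
G(7) = mex{2,2,1,0} = 3
G_A(7) = 3.
Stack B, S = {3, 7}:
n :  0  1  2  3  4  5  6  7  8  9 10 11 12 13 14 15 16 17 18 19 20 21 22
G :  0  0  0  1  1  1  0  2  2  1  0  0  0  1  1  1  0  2  2  1  0  0  0
G_B(22) = 0.
Stack C, S = {1, 5, 6, 9}:
n :  0  1  2  3  4  5  6  7  8  9 10
G :  0  1  0  1  0  1  2  3  2  3  2
G_C(10) = 2.
Combined Grundy value = 3 ⊕ 0 ⊕ 2 = 1.
A winning move leaves total XOR = 0, i.e. changes one component's Grundy value g to g ⊕ X where X is the current total.
Stack A: need g' = 3⊕1 = 2. Options: 7−2→G=2, 7−3→G=2, 7−4→G=1, 7−6→G=0. Hits: 2.
Stack B: need g' = 0⊕1 = 1. Options: 22−3→G=1, 22−7→G=1. Hits: 2.
Stack C: need g' = 2⊕1 = 3. Options: 10−1→G=3, 10−5→G=1, 10−6→G=0, 10−9→G=1. Hits: 1.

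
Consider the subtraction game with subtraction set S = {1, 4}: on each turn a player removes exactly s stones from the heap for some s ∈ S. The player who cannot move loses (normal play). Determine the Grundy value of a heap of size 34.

n :  0  1  2  3  4  5  6  7  8  9 10 11 12 13 14 15 16 17 18 19 20 21 22 23 24 25 26 27 28 29 30 31 32 33 34
G :  0  1  0  1  2  0  1  0  1  2  0  1  0  1  2  0  1  0  1  2  0  1  0  1  2  0  1  0  1  2  0  1  0  1  2

2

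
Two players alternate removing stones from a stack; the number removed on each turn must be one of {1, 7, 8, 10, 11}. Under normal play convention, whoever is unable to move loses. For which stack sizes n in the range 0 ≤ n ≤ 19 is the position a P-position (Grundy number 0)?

G(0) = 0
G(1) = mex{0} = 1
G(2) = mex{1} = 0
G(3) = mex{0} = 1
G(4) = mex{1} = 0
G(5) = mex{0} = 1
G(6) = mex{1} = 0
G(7) = mex{0,0} = 1
G(8) = mex{1,1,0} = 2
G(9) = mex{2,0,1} = 3
G(10) = mex{3,1,0,0} = 2
G(11) = mex{2,0,1,1,0} = 3
G(12) = mex{3,1,0,0,1} = 2
G(13) = mex{2,0,1,1,0} = 3
G(14) = mex{3,1,0,0,1} = 2
G(15) = mex{2,2,1,1,0} = 3
G(16) = mex{3,3,2,0,1} = 4
G(17) = mex{4,2,3,1,0} = 5
G(18) = mex{5,3,2,2,1} = 0
G(19) = mex{0,2,3,3,2} = 1
P-positions are exactly the n with G(n) = 0.

0, 2, 4, 6, 18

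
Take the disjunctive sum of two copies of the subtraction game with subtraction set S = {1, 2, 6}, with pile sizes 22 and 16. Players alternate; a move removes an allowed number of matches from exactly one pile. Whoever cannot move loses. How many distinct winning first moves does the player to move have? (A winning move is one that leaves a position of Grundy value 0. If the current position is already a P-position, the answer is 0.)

2

All piles use S = {1, 2, 6}:
G(0) = 0
G(1) = mex{0} = 1
G(2) = mex{1,0} = 2
G(3) = mex{2,1} = 0
G(4) = mex{0,2} = 1
G(5) = mex{1,0} = 2
G(6) = mex{2,1,0} = 3
G(7) = mex{3,2,1} = 0
G(8) = mex{0,3,2} = 1
G(9) = mex{1,0,0} = 2
G(10) = mex{2,1,1} = 0
G(11) = mex{0,2,2} = 1
G(12) = mex{1,0,3} = 2
G(13) = mex{2,1,0} = 3
G(14) = mex{3,2,1} = 0
G(15) = mex{0,3,2} = 1
G(16) = mex{1,0,0} = 2
G(17) = mex{2,1,1} = 0
G(18) = mex{0,2,2} = 1
G(19) = mex{1,0,3} = 2
G(20) = mex{2,1,0} = 3
G(21) = mex{3,2,1} = 0
G(22) = mex{0,3,2} = 1
Pile A: G(22) = 1.
Pile B: G(16) = 2.
Combined Grundy value = 1 ⊕ 2 = 3.
A winning move leaves total XOR = 0, i.e. changes one component's Grundy value g to g ⊕ X where X is the current total.
Pile A: need g' = 1⊕3 = 2. Options: 22−1→G=0, 22−2→G=3, 22−6→G=2. Hits: 1.
Pile B: need g' = 2⊕3 = 1. Options: 16−1→G=1, 16−2→G=0, 16−6→G=0. Hits: 1.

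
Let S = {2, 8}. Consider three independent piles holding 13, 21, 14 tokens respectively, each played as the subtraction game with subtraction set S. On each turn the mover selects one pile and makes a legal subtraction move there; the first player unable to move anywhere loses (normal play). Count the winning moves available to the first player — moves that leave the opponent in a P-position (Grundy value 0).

5

All piles use S = {2, 8}:
n :  0  1  2  3  4  5  6  7  8  9 10 11 12 13 14 15 16 17 18 19 20 21
G :  0  0  1  1  0  0  1  1  2  2  0  0  1  1  0  0  1  1  2  2  0  0
Pile A: G(13) = 1.
Pile B: G(21) = 0.
Pile C: G(14) = 0.
Combined Grundy value = 1 ⊕ 0 ⊕ 0 = 1.
A winning move leaves total XOR = 0, i.e. changes one component's Grundy value g to g ⊕ X where X is the current total.
Pile A: need g' = 1⊕1 = 0. Options: 13−2→G=0, 13−8→G=0. Hits: 2.
Pile B: need g' = 0⊕1 = 1. Options: 21−2→G=2, 21−8→G=1. Hits: 1.
Pile C: need g' = 0⊕1 = 1. Options: 14−2→G=1, 14−8→G=1. Hits: 2.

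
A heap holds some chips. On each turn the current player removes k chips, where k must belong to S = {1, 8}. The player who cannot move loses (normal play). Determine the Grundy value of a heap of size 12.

1

G(0) = 0
G(1) = mex{0} = 1
G(2) = mex{1} = 0
G(3) = mex{0} = 1
G(4) = mex{1} = 0
G(5) = mex{0} = 1
G(6) = mex{1} = 0
G(7) = mex{0} = 1
G(8) = mex{1,0} = 2
G(9) = mex{2,1} = 0
G(10) = mex{0,0} = 1
G(11) = mex{1,1} = 0
G(12) = mex{0,0} = 1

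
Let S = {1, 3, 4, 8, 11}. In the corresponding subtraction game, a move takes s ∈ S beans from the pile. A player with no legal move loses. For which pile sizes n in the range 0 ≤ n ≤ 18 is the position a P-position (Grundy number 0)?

0, 2, 7, 9, 14, 16

n :  0  1  2  3  4  5  6  7  8  9 10 11 12 13 14 15 16 17 18
G :  0  1  0  1  2  3  2  0  1  0  1  2  3  2  0  1  0  1  2
P-positions are exactly the n with G(n) = 0.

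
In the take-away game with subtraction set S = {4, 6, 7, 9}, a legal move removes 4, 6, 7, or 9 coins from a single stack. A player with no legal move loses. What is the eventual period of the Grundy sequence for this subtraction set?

n :  0  1  2  3  4  5  6  7  8  9 10 11 12 13 14 15 16 17 18 19 20 21 22 23 24 25 26 27
G :  0  0  0  0  1  1  1  1  2  2  2  2  3  0  0  0  0  1  1  1  1  2  2  2  2  3  0  0
G(n+13) = G(n) holds for n = 0,…,8 (a full window of length max(S) = 9), so the sequence is purely periodic with period 13.

13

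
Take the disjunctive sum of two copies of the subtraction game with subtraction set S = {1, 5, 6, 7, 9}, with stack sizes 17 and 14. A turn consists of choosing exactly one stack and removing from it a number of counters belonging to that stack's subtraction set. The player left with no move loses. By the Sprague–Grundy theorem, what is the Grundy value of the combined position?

All stacks use S = {1, 5, 6, 7, 9}:
n :  0  1  2  3  4  5  6  7  8  9 10 11 12 13 14 15 16 17
G :  0  1  0  1  0  1  2  3  2  3  2  3  0  1  0  1  0  1
Stack A: G(17) = 1.
Stack B: G(14) = 0.
Combined Grundy value = 1 ⊕ 0 = 1.

1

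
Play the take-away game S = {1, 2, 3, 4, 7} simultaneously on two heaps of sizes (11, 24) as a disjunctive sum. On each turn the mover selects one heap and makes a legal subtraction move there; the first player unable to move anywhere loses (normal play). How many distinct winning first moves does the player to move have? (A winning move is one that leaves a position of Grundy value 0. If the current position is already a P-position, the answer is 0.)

All heaps use S = {1, 2, 3, 4, 7}:
n :  0  1  2  3  4  5  6  7  8  9 10 11 12 13 14 15 16 17 18 19 20 21 22 23 24
G :  0  1  2  3  4  0  1  2  3  4  0  1  2  3  4  0  1  2  3  4  0  1  2  3  4
Heap A: G(11) = 1.
Heap B: G(24) = 4.
Combined Grundy value = 1 ⊕ 4 = 5.
A winning move leaves total XOR = 0, i.e. changes one component's Grundy value g to g ⊕ X where X is the current total.
Heap A: need g' = 1⊕5 = 4. Options: 11−1→G=0, 11−2→G=4, 11−3→G=3, 11−4→G=2, 11−7→G=4. Hits: 2.
Heap B: need g' = 4⊕5 = 1. Options: 24−1→G=3, 24−2→G=2, 24−3→G=1, 24−4→G=0, 24−7→G=2. Hits: 1.

3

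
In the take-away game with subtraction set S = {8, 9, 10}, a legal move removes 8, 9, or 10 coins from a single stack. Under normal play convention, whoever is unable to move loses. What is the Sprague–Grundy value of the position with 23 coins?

n :  0  1  2  3  4  5  6  7  8  9 10 11 12 13 14 15 16 17 18 19 20 21 22 23
G :  0  0  0  0  0  0  0  0  1  1  1  1  1  1  1  1  2  2  0  0  0  0  0  0

0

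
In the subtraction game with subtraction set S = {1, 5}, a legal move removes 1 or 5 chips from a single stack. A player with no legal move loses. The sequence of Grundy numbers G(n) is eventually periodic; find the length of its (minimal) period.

2

G(0) = 0
G(1) = mex{0} = 1
G(2) = mex{1} = 0
G(3) = mex{0} = 1
G(4) = mex{1} = 0
G(5) = mex{0,0} = 1
G(6) = mex{1,1} = 0
G(7) = mex{0,0} = 1
G(8) = mex{1,1} = 0
G(9) = mex{0,0} = 1
G(10) = mex{1,1} = 0
G(11) = mex{0,0} = 1
G(12) = mex{1,1} = 0
G(13) = mex{0,0} = 1
G(14) = mex{1,1} = 0
G(n+2) = G(n) holds for n = 0,…,4 (a full window of length max(S) = 5), so the sequence is purely periodic with period 2.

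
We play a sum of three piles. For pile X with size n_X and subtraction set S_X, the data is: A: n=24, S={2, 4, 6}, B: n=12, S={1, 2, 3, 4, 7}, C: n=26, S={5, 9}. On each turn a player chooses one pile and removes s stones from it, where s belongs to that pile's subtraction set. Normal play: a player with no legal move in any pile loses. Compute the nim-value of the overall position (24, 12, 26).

0

Pile A, S = {2, 4, 6}:
G(0) = 0
G(1) = mex{} = 0
G(2) = mex{0} = 1
G(3) = mex{0} = 1
G(4) = mex{1,0} = 2
G(5) = mex{1,0} = 2
G(6) = mex{2,1,0} = 3
G(7) = mex{2,1,0} = 3
G(8) = mex{3,2,1} = 0
G(9) = mex{3,2,1} = 0
G(10) = mex{0,3,2} = 1
G(11) = mex{0,3,2} = 1
G(12) = mex{1,0,3} = 2
G(13) = mex{1,0,3} = 2
G(14) = mex{2,1,0} = 3
G(15) = mex{2,1,0} = 3
G(16) = mex{3,2,1} = 0
G(17) = mex{3,2,1} = 0
G(18) = mex{0,3,2} = 1
G(19) = mex{0,3,2} = 1
G(20) = mex{1,0,3} = 2
G(21) = mex{1,0,3} = 2
G(22) = mex{2,1,0} = 3
G(23) = mex{2,1,0} = 3
G(24) = mex{3,2,1} = 0
G_A(24) = 0.
Pile B, S = {1, 2, 3, 4, 7}:
G(0) = 0
G(1) = mex{0} = 1
G(2) = mex{1,0} = 2
G(3) = mex{2,1,0} = 3
G(4) = mex{3,2,1,0} = 4
G(5) = mex{4,3,2,1} = 0
G(6) = mex{0,4,3,2} = 1
G(7) = mex{1,0,4,3,0} = 2
G(8) = mex{2,1,0,4,1} = 3
G(9) = mex{3,2,1,0,2} = 4
G(10) = mex{4,3,2,1,3} = 0
G(11) = mex{0,4,3,2,4} = 1
G(12) = mex{1,0,4,3,0} = 2
G_B(12) = 2.
Pile C, S = {5, 9}:
G(0) = 0
G(1) = mex{} = 0
G(2) = mex{} = 0
G(3) = mex{} = 0
G(4) = mex{} = 0
G(5) = mex{0} = 1
G(6) = mex{0} = 1
G(7) = mex{0} = 1
G(8) = mex{0} = 1
G(9) = mex{0,0} = 1
G(10) = mex{1,0} = 2
G(11) = mex{1,0} = 2
G(12) = mex{1,0} = 2
G(13) = mex{1,0} = 2
G(14) = mex{1,1} = 0
G(15) = mex{2,1} = 0
G(16) = mex{2,1} = 0
G(17) = mex{2,1} = 0
G(18) = mex{2,1} = 0
G(19) = mex{0,2} = 1
G(20) = mex{0,2} = 1
G(21) = mex{0,2} = 1
G(22) = mex{0,2} = 1
G(23) = mex{0,0} = 1
G(24) = mex{1,0} = 2
G(25) = mex{1,0} = 2
G(26) = mex{1,0} = 2
G_C(26) = 2.
Combined Grundy value = 0 ⊕ 2 ⊕ 2 = 0.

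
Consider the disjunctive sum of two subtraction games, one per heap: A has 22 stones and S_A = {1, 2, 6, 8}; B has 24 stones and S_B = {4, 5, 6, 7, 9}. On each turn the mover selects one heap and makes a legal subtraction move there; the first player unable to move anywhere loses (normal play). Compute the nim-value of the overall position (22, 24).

3

Heap A, S = {1, 2, 6, 8}:
n :  0  1  2  3  4  5  6  7  8  9 10 11 12 13 14 15 16 17 18 19 20 21 22
G :  0  1  2  0  1  2  3  0  1  2  0  1  2  3  0  1  2  0  1  2  3  0  1
G_A(22) = 1.
Heap B, S = {4, 5, 6, 7, 9}:
n :  0  1  2  3  4  5  6  7  8  9 10 11 12 13 14 15 16 17 18 19 20 21 22 23 24
G :  0  0  0  0  1  1  1  1  2  2  2  2  3  0  0  0  0  1  1  1  1  2  2  2  2
G_B(24) = 2.
Combined Grundy value = 1 ⊕ 2 = 3.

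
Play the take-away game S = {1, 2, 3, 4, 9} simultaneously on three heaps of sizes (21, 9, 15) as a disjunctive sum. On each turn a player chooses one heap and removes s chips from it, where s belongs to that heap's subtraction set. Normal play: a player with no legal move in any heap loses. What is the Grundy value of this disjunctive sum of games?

All heaps use S = {1, 2, 3, 4, 9}:
G(0) = 0
G(1) = mex{0} = 1
G(2) = mex{1,0} = 2
G(3) = mex{2,1,0} = 3
G(4) = mex{3,2,1,0} = 4
G(5) = mex{4,3,2,1} = 0
G(6) = mex{0,4,3,2} = 1
G(7) = mex{1,0,4,3} = 2
G(8) = mex{2,1,0,4} = 3
G(9) = mex{3,2,1,0,0} = 4
G(10) = mex{4,3,2,1,1} = 0
G(11) = mex{0,4,3,2,2} = 1
G(12) = mex{1,0,4,3,3} = 2
G(13) = mex{2,1,0,4,4} = 3
G(14) = mex{3,2,1,0,0} = 4
G(15) = mex{4,3,2,1,1} = 0
G(16) = mex{0,4,3,2,2} = 1
G(17) = mex{1,0,4,3,3} = 2
G(18) = mex{2,1,0,4,4} = 3
G(19) = mex{3,2,1,0,0} = 4
G(20) = mex{4,3,2,1,1} = 0
G(21) = mex{0,4,3,2,2} = 1
Heap A: G(21) = 1.
Heap B: G(9) = 4.
Heap C: G(15) = 0.
Combined Grundy value = 1 ⊕ 4 ⊕ 0 = 5.

5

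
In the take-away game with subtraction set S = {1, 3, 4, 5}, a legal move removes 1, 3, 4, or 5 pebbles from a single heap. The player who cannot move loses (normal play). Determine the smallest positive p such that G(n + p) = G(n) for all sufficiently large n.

n :  0  1  2  3  4  5  6  7  8  9 10 11 12 13 14 15 16 17
G :  0  1  0  1  2  3  2  3  0  1  0  1  2  3  2  3  0  1
G(n+8) = G(n) holds for n = 0,…,4 (a full window of length max(S) = 5), so the sequence is purely periodic with period 8.

8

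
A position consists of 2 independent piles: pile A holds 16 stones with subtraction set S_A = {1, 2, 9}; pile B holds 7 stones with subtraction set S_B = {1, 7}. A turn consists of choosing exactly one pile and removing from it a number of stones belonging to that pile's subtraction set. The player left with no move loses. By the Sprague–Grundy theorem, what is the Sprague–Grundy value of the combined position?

Pile A, S = {1, 2, 9}:
G(0) = 0
G(1) = mex{0} = 1
G(2) = mex{1,0} = 2
G(3) = mex{2,1} = 0
G(4) = mex{0,2} = 1
G(5) = mex{1,0} = 2
G(6) = mex{2,1} = 0
G(7) = mex{0,2} = 1
G(8) = mex{1,0} = 2
G(9) = mex{2,1,0} = 3
G(10) = mex{3,2,1} = 0
G(11) = mex{0,3,2} = 1
G(12) = mex{1,0,0} = 2
G(13) = mex{2,1,1} = 0
G(14) = mex{0,2,2} = 1
G(15) = mex{1,0,0} = 2
G(16) = mex{2,1,1} = 0
G_A(16) = 0.
Pile B, S = {1, 7}:
G(0) = 0
G(1) = mex{0} = 1
G(2) = mex{1} = 0
G(3) = mex{0} = 1
G(4) = mex{1} = 0
G(5) = mex{0} = 1
G(6) = mex{1} = 0
G(7) = mex{0,0} = 1
G_B(7) = 1.
Combined Grundy value = 0 ⊕ 1 = 1.

1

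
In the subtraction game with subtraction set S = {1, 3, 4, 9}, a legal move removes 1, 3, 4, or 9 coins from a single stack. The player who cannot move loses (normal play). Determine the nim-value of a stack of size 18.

2

n :  0  1  2  3  4  5  6  7  8  9 10 11 12 13 14 15 16 17 18
G :  0  1  0  1  2  3  2  0  1  4  3  2  0  1  0  1  2  3  2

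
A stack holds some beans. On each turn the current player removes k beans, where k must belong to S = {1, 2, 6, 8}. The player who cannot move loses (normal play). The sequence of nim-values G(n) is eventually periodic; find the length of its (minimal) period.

n :  0  1  2  3  4  5  6  7  8  9 10 11 12 13 14 15 16
G :  0  1  2  0  1  2  3  0  1  2  0  1  2  3  0  1  2
G(n+7) = G(n) holds for n = 0,…,7 (a full window of length max(S) = 8), so the sequence is purely periodic with period 7.

7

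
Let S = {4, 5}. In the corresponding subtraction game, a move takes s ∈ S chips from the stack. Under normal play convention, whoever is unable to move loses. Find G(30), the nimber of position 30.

n :  0  1  2  3  4  5  6  7  8  9 10 11 12 13 14 15 16 17 18 19 20 21 22 23 24 25 26 27 28 29 30
G :  0  0  0  0  1  1  1  1  2  0  0  0  0  1  1  1  1  2  0  0  0  0  1  1  1  1  2  0  0  0  0

0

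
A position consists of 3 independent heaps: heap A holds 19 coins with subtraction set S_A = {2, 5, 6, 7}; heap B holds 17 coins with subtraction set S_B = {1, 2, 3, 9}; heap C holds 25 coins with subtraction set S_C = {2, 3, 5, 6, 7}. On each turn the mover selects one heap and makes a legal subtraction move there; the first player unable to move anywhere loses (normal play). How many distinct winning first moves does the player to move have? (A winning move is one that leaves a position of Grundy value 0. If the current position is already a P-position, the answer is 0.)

5

Heap A, S = {2, 5, 6, 7}:
G(0) = 0
G(1) = mex{} = 0
G(2) = mex{0} = 1
G(3) = mex{0} = 1
G(4) = mex{1} = 0
G(5) = mex{1,0} = 2
G(6) = mex{0,0,0} = 1
G(7) = mex{2,1,0,0} = 3
G(8) = mex{1,1,1,0} = 2
G(9) = mex{3,0,1,1} = 2
G(10) = mex{2,2,0,1} = 3
G(11) = mex{2,1,2,0} = 3
G(12) = mex{3,3,1,2} = 0
G(13) = mex{3,2,3,1} = 0
G(14) = mex{0,2,2,3} = 1
G(15) = mex{0,3,2,2} = 1
G(16) = mex{1,3,3,2} = 0
G(17) = mex{1,0,3,3} = 2
G(18) = mex{0,0,0,3} = 1
G(19) = mex{2,1,0,0} = 3
G_A(19) = 3.
Heap B, S = {1, 2, 3, 9}:
n :  0  1  2  3  4  5  6  7  8  9 10 11 12 13 14 15 16 17
G :  0  1  2  3  0  1  2  3  0  1  2  3  0  1  2  3  0  1
G_B(17) = 1.
Heap C, S = {2, 3, 5, 6, 7}:
n :  0  1  2  3  4  5  6  7  8  9 10 11 12 13 14 15 16 17 18 19 20 21 22 23 24 25
G :  0  0  1  1  2  2  3  3  4  0  0  1  1  2  2  3  3  4  0  0  1  1  2  2  3  3
G_C(25) = 3.
Combined Grundy value = 3 ⊕ 1 ⊕ 3 = 1.
A winning move leaves total XOR = 0, i.e. changes one component's Grundy value g to g ⊕ X where X is the current total.
Heap A: need g' = 3⊕1 = 2. Options: 19−2→G=2, 19−5→G=1, 19−6→G=0, 19−7→G=0. Hits: 1.
Heap B: need g' = 1⊕1 = 0. Options: 17−1→G=0, 17−2→G=3, 17−3→G=2, 17−9→G=0. Hits: 2.
Heap C: need g' = 3⊕1 = 2. Options: 25−2→G=2, 25−3→G=2, 25−5→G=1, 25−6→G=0, 25−7→G=0. Hits: 2.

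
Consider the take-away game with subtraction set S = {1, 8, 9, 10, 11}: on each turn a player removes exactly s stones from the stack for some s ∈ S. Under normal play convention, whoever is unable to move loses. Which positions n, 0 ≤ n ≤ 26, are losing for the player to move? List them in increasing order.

0, 2, 4, 6, 18, 20, 22, 24

G(0) = 0
G(1) = mex{0} = 1
G(2) = mex{1} = 0
G(3) = mex{0} = 1
G(4) = mex{1} = 0
G(5) = mex{0} = 1
G(6) = mex{1} = 0
G(7) = mex{0} = 1
G(8) = mex{1,0} = 2
G(9) = mex{2,1,0} = 3
G(10) = mex{3,0,1,0} = 2
G(11) = mex{2,1,0,1,0} = 3
G(12) = mex{3,0,1,0,1} = 2
G(13) = mex{2,1,0,1,0} = 3
G(14) = mex{3,0,1,0,1} = 2
G(15) = mex{2,1,0,1,0} = 3
G(16) = mex{3,2,1,0,1} = 4
G(17) = mex{4,3,2,1,0} = 5
G(18) = mex{5,2,3,2,1} = 0
G(19) = mex{0,3,2,3,2} = 1
G(20) = mex{1,2,3,2,3} = 0
G(21) = mex{0,3,2,3,2} = 1
G(22) = mex{1,2,3,2,3} = 0
G(23) = mex{0,3,2,3,2} = 1
G(24) = mex{1,4,3,2,3} = 0
G(25) = mex{0,5,4,3,2} = 1
G(26) = mex{1,0,5,4,3} = 2
P-positions are exactly the n with G(n) = 0.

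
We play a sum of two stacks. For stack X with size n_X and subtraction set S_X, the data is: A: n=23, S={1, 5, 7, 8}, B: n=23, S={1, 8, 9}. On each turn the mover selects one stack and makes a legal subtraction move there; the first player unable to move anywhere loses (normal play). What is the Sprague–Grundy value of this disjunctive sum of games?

Stack A, S = {1, 5, 7, 8}:
G(0) = 0
G(1) = mex{0} = 1
G(2) = mex{1} = 0
G(3) = mex{0} = 1
G(4) = mex{1} = 0
G(5) = mex{0,0} = 1
G(6) = mex{1,1} = 0
G(7) = mex{0,0,0} = 1
G(8) = mex{1,1,1,0} = 2
G(9) = mex{2,0,0,1} = 3
G(10) = mex{3,1,1,0} = 2
G(11) = mex{2,0,0,1} = 3
G(12) = mex{3,1,1,0} = 2
G(13) = mex{2,2,0,1} = 3
G(14) = mex{3,3,1,0} = 2
G(15) = mex{2,2,2,1} = 0
G(16) = mex{0,3,3,2} = 1
G(17) = mex{1,2,2,3} = 0
G(18) = mex{0,3,3,2} = 1
G(19) = mex{1,2,2,3} = 0
G(20) = mex{0,0,3,2} = 1
G(21) = mex{1,1,2,3} = 0
G(22) = mex{0,0,0,2} = 1
G(23) = mex{1,1,1,0} = 2
G_A(23) = 2.
Stack B, S = {1, 8, 9}:
n :  0  1  2  3  4  5  6  7  8  9 10 11 12 13 14 15 16 17 18 19 20 21 22 23
G :  0  1  0  1  0  1  0  1  2  3  2  3  2  3  2  3  0  1  0  1  0  1  0  1
G_B(23) = 1.
Combined Grundy value = 2 ⊕ 1 = 3.

3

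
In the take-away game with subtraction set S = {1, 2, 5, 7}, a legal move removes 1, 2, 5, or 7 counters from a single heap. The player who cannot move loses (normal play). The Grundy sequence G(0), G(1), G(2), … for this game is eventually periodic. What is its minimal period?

3

n :  0  1  2  3  4  5  6  7  8  9 10 11 12 13 14
G :  0  1  2  0  1  2  0  1  2  0  1  2  0  1  2
G(n+3) = G(n) holds for n = 0,…,6 (a full window of length max(S) = 7), so the sequence is purely periodic with period 3.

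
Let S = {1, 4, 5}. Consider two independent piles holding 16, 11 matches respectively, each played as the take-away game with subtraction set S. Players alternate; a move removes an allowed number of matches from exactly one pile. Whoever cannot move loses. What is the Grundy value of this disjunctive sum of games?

1

All piles use S = {1, 4, 5}:
n :  0  1  2  3  4  5  6  7  8  9 10 11 12 13 14 15 16
G :  0  1  0  1  2  3  2  3  0  1  0  1  2  3  2  3  0
Pile A: G(16) = 0.
Pile B: G(11) = 1.
Combined Grundy value = 0 ⊕ 1 = 1.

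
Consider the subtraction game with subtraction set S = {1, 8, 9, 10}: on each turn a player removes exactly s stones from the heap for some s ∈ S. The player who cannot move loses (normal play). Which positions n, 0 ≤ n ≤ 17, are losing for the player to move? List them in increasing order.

G(0) = 0
G(1) = mex{0} = 1
G(2) = mex{1} = 0
G(3) = mex{0} = 1
G(4) = mex{1} = 0
G(5) = mex{0} = 1
G(6) = mex{1} = 0
G(7) = mex{0} = 1
G(8) = mex{1,0} = 2
G(9) = mex{2,1,0} = 3
G(10) = mex{3,0,1,0} = 2
G(11) = mex{2,1,0,1} = 3
G(12) = mex{3,0,1,0} = 2
G(13) = mex{2,1,0,1} = 3
G(14) = mex{3,0,1,0} = 2
G(15) = mex{2,1,0,1} = 3
G(16) = mex{3,2,1,0} = 4
G(17) = mex{4,3,2,1} = 0
P-positions are exactly the n with G(n) = 0.

0, 2, 4, 6, 17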